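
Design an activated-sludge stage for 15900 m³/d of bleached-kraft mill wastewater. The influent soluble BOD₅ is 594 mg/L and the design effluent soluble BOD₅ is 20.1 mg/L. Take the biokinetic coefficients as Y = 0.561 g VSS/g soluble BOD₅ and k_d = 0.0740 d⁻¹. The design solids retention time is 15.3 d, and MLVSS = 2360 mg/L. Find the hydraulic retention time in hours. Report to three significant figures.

τ ≈ 23.5 h

Steady-state biomass mass balance: V·X·(1 + k_d·θ_c) = Y·Q·(S₀ − S)·θ_c, so V = 0.561 × 15900 × (594 − 20.1) × 15.3 / [2360 × (1 + 0.0740 × 15.3)] = 7.83×10^7 / 5032 = 15565 m³.
Hydraulic retention time τ = V/Q = 15565 / 15900 = 0.9789 d = 23.49 h.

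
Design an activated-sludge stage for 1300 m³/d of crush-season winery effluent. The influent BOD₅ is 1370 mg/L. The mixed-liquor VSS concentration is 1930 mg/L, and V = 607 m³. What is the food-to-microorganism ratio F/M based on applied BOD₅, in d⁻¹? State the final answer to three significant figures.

Food-to-microorganism ratio F/M = Q S₀ / (V X) = 1300 × 1370 / (607.0 × 1930) = 1.520 d⁻¹.

F/M ≈ 1.52 d⁻¹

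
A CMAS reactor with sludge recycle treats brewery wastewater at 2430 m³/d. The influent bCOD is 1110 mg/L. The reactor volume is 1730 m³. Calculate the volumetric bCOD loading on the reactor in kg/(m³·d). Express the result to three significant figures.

Volumetric loading L_v = Q·S₀ / V = 2430 × 1110 g/m³ / 1730 m³ = 1559 g/(m³·d) = 1.559 kg bCOD/(m³·d).

L_v ≈ 1.56 kg bCOD/(m³·d)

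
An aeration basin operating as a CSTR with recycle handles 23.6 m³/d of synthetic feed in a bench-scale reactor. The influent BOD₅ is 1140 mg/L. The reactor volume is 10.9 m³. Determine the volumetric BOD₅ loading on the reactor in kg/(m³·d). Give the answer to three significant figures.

L_v ≈ 2.47 kg BOD₅/(m³·d)

Volumetric loading L_v = Q·S₀ / V = 23.6 × 1140 g/m³ / 10.90 m³ = 2468 g/(m³·d) = 2.468 kg BOD₅/(m³·d).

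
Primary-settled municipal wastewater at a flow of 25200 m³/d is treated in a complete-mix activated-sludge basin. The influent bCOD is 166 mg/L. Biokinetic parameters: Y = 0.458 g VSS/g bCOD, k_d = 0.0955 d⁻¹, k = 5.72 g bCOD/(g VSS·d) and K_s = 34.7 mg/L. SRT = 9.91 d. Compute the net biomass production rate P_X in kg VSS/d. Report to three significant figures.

P_X ≈ 968 kg VSS/d

For a completely mixed reactor with recycle the Lawrence–McCarty relation gives S = K_s·(1 + k_d·θ_c) / [θ_c·(Y·k − k_d) − 1] = 34.7 × (1 + 0.0955 × 9.91) / [9.91 × (0.458 × 5.72 − 0.0955) − 1] = 67.54 / 24.02 = 2.812 mg/L.
Correct the yield for decay: Y_obs = Y/(1 + k_d θ_c) = 0.458 / (1 + 0.0955 × 9.91) = 0.458 / 1.946 = 0.2353.
Substrate removed = Q·(S₀ − S) = 25200 m³/d × (166 − 2.81) g/m³ = 4.11×10^6 g/d = 4112 kg/d.
Biomass produced: P_X = Y_obs·Q·ΔS = 0.2353 × 4112 ≈ 967.7 kg VSS/d.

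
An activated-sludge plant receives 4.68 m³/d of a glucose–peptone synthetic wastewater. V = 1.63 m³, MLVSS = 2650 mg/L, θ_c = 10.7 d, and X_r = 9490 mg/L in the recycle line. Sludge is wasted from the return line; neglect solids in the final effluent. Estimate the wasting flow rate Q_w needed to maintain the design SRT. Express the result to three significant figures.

θ_c = V·X/(Q_w·X_r) when wasting from the recycle, so Q_w = V·X/(θ_c·X_r) = 1.630 × 2650 / (10.7 × 9490) = 0.04254 m³/d.

Q_w ≈ 0.0425 m³/d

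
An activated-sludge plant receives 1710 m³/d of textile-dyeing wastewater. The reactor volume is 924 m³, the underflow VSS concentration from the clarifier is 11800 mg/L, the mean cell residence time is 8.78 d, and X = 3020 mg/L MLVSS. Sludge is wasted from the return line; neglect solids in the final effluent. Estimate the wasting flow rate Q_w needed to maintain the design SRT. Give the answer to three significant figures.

Q_w = (V·X)/(θ_c X_r) = 924.0 × 3020 / (8.78 × 11800) = 26.93 m³/d.

Q_w ≈ 26.9 m³/d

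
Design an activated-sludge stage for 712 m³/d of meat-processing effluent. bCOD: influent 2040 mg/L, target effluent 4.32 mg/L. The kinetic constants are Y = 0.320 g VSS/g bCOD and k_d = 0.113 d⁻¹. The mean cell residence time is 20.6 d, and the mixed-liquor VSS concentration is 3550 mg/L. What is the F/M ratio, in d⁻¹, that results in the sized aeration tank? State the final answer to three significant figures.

From the SRT design equation V = Y Q (S₀−S) θ_c / [X (1 + k_d θ_c)] = 0.320 × 712 × (2040 − 4.32) × 20.6 / [3550 × (1 + 0.113 × 20.6)] = 9.55×10^6 / 11814 = 808.8 m³.
F/M = applied load / biomass = Q·S₀/(V·X) = 712 × 2040 / (808.8 × 3550) = 0.5059 d⁻¹.

F/M ≈ 0.506 d⁻¹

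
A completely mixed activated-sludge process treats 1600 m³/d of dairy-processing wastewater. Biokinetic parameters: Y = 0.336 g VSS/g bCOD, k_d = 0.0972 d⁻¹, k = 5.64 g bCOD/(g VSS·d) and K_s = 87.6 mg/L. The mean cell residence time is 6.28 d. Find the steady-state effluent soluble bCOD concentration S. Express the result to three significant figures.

S ≈ 13.7 mg/L

For a completely mixed reactor with recycle the Lawrence–McCarty relation gives S = K_s·(1 + k_d·θ_c) / [θ_c·(Y·k − k_d) − 1] = 87.6 × (1 + 0.0972 × 6.28) / [6.28 × (0.336 × 5.64 − 0.0972) − 1] = 141.1 / 10.29 = 13.71 mg/L.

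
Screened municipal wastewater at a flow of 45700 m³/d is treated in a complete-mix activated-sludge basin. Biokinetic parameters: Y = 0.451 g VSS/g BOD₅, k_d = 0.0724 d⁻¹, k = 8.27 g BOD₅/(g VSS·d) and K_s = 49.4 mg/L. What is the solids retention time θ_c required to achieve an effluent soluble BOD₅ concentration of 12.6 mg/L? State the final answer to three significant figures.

At the target effluent, Y k S/(K_s+S) = 0.451×8.27×12.6/62.00 = 0.7580 d⁻¹.
1/θ_c = 0.7580 − 0.0724 = 0.6856 d⁻¹, so θ_c = 1.459 d.

θ_c ≈ 1.46 d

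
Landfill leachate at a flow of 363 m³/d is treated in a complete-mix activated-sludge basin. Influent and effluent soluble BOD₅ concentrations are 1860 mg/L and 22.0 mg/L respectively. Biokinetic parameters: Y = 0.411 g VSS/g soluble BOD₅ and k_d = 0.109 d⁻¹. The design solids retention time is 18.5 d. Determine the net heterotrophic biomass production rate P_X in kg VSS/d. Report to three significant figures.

Correct the yield for decay: Y_obs = Y/(1 + k_d θ_c) = 0.411 / (1 + 0.109 × 18.5) = 0.411 / 3.017 = 0.1363.
Substrate removed = Q·(S₀ − S) = 363 m³/d × (1860 − 22.0) g/m³ = 6.67×10^5 g/d = 667.2 kg/d.
P_X = Y_obs · Q(S₀ − S) = 0.1363 × 667.2 = 90.91 kg VSS/d.

P_X ≈ 90.9 kg VSS/d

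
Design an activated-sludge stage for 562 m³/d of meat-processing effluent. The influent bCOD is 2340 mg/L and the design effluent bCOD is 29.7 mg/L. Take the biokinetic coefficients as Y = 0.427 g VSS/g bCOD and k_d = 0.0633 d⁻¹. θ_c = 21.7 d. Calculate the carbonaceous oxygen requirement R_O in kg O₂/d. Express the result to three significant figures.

R_O ≈ 967 kg O₂/d

The observed yield is Y_obs = Y/(1 + k_d·θ_c) = 0.427 / (1 + 0.0633 × 21.7) = 0.427 / 2.374 = 0.1799 g VSS per g bCOD removed.
ΔS = 2340 − 29.7 = 2310 mg/L, so the substrate removal rate is 562 × 2310/1000 = 1298 kg bCOD/d.
Biomass synthesised: P_X = Y_obs × 1298 = 233.6 kg VSS/d.
R_O = Q·ΔS − 1.42 P_X = 1298 − 331.7 = 966.7 kg O₂/d.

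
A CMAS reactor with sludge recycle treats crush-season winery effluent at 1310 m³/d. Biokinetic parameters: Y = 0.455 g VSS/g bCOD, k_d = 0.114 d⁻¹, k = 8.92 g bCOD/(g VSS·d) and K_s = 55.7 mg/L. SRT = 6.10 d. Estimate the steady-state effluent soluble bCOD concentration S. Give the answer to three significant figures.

S ≈ 4.09 mg/L

Effluent substrate depends only on kinetics and SRT: S = K_s(1 + k_d θ_c) / [θ_c(Yk − k_d) − 1] = 55.7 × (1 + 0.114 × 6.10) / [6.10 × (0.455 × 8.92 − 0.114) − 1] = 94.43 / 23.06 = 4.095 mg/L.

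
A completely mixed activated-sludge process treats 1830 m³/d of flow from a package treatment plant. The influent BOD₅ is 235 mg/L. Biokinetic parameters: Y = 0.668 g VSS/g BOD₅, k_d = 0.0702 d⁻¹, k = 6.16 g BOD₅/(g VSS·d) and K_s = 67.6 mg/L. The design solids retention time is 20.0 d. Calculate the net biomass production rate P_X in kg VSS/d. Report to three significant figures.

From the Monod/SRT balance for a CMAS, S = K_s·(1+k_d θ_c)/[θ_c·(Y k − k_d) − 1] = 67.6 × (1 + 0.0702 × 20.0) / [20.0 × (0.668 × 6.16 − 0.0702) − 1] = 162.5 / 79.89 = 2.034 mg/L.
Observed yield with endogenous decay: Y_obs = Y / (1 + k_d·θ_c) = 0.668 / (1 + 0.0702 × 20.0) = 0.668 / 2.404 = 0.2779 g VSS/g BOD₅.
ΔS = 235 − 2.03 = 233.0 mg/L, so the substrate removal rate is 1830 × 233.0/1000 = 426.3 kg BOD₅/d.
So the net sludge growth is P_X = 0.2779 × 426.3 = 118.5 kg VSS/d.

P_X ≈ 118 kg VSS/d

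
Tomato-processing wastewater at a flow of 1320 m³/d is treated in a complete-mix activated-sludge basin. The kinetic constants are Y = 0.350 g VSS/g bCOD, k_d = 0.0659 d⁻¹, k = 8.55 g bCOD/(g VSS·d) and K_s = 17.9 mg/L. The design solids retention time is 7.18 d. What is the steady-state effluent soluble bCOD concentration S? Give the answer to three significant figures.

For a completely mixed reactor with recycle the Lawrence–McCarty relation gives S = K_s·(1 + k_d·θ_c) / [θ_c·(Y·k − k_d) − 1] = 17.9 × (1 + 0.0659 × 7.18) / [7.18 × (0.350 × 8.55 − 0.0659) − 1] = 26.37 / 20.01 = 1.318 mg/L.

S ≈ 1.32 mg/L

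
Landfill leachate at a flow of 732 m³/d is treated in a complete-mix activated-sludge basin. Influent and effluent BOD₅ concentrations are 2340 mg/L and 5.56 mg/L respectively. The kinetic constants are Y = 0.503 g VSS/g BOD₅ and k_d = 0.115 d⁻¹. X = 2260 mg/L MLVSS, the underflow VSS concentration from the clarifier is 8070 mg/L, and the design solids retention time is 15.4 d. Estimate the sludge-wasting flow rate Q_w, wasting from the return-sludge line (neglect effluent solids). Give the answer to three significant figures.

From the SRT design equation V = Y Q (S₀−S) θ_c / [X (1 + k_d θ_c)] = 0.503 × 732 × (2340 − 5.56) × 15.4 / [2260 × (1 + 0.115 × 15.4)] = 1.32×10^7 / 6262 = 2114 m³.
Wasting from the return line (neglecting effluent solids): Q_w = V·X / (θ_c·X_r) = 2114 × 2260 / (15.4 × 8070) = 38.44 m³/d.

Q_w ≈ 38.4 m³/d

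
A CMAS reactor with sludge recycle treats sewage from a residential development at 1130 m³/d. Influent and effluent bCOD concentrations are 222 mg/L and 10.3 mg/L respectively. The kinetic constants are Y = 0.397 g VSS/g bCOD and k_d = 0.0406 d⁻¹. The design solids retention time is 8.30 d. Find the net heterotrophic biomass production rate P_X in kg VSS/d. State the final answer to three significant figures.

Y_obs = Y / (1 + k_d θ_c) = 0.397 / (1 + 0.0406 × 8.30) = 0.397 / 1.337 = 0.2969.
Mass of bCOD removed per day: Q(S₀ − S) = 1130 × 211.7 g/m³ = 239.2 kg/d.
Net biomass production P_X = Y_obs × Q·(S₀ − S) = 0.2969 × 239.2 = 71.03 kg VSS/d.

P_X ≈ 71.0 kg VSS/d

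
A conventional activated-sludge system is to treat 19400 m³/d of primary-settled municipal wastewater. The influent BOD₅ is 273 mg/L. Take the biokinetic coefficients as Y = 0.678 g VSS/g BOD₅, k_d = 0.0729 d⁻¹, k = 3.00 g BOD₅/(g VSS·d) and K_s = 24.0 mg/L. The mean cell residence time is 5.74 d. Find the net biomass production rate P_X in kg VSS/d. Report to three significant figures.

For a completely mixed reactor with recycle the Lawrence–McCarty relation gives S = K_s·(1 + k_d·θ_c) / [θ_c·(Y·k − k_d) − 1] = 24.0 × (1 + 0.0729 × 5.74) / [5.74 × (0.678 × 3.00 − 0.0729) − 1] = 34.04 / 10.26 = 3.319 mg/L.
Y_obs = Y / (1 + k_d θ_c) = 0.678 / (1 + 0.0729 × 5.74) = 0.678 / 1.418 = 0.4780.
Substrate removed = Q·(S₀ − S) = 19400 m³/d × (273 − 3.32) g/m³ = 5.23×10^6 g/d = 5232 kg/d.
Biomass produced: P_X = Y_obs·Q·ΔS = 0.4780 × 5232 ≈ 2501 kg VSS/d.

P_X ≈ 2500 kg VSS/d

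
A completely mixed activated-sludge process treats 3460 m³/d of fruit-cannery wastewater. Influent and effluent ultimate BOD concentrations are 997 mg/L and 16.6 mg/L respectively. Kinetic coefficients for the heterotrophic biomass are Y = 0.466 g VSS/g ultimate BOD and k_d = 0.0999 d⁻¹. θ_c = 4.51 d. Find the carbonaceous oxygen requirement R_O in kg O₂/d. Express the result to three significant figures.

R_O ≈ 1840 kg O₂/d

The observed yield is Y_obs = Y/(1 + k_d·θ_c) = 0.466 / (1 + 0.0999 × 4.51) = 0.466 / 1.451 = 0.3213 g VSS per g ultimate BOD removed.
Q·(S₀ − S) = 3460 × (997 − 16.6) × 10⁻³ = 3392 kg/d removed.
P_X = Y_obs·Q·(S₀ − S) = 0.3213 × 3392 = 1090 kg VSS/d.
R_O = Q·ΔS − 1.42 P_X = 3392 − 1547 = 1845 kg O₂/d.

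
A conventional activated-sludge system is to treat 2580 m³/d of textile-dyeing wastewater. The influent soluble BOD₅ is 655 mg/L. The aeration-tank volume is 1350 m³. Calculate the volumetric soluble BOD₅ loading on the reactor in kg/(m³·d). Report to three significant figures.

L_v ≈ 1.25 kg soluble BOD₅/(m³·d)

L_v = Q S₀ / V = 2580 × 655 × 10⁻³ / 1350 = 1.252 kg/(m³·d).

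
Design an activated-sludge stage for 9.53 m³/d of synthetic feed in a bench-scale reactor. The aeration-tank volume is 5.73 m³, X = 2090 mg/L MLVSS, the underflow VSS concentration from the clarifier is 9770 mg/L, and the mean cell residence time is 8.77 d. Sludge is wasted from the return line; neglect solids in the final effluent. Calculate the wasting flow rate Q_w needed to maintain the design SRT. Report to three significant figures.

Q_w ≈ 0.140 m³/d

Q_w = (V·X)/(θ_c X_r) = 5.730 × 2090 / (8.77 × 9770) = 0.1398 m³/d.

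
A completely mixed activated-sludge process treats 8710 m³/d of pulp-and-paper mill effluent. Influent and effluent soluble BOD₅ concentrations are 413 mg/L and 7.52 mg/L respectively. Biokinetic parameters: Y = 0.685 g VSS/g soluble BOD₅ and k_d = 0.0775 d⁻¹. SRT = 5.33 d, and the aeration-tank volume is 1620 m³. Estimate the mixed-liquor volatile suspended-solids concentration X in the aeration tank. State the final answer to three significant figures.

Solving the biomass balance for X: X = Y Q (S₀−S) θ_c / [V (1+k_d θ_c)] = 0.685 × 8710 × (413 − 7.52) × 5.33 / [1620 × (1 + 0.0775 × 5.33)] = 5633 mg/L.

X ≈ 5630 mg/L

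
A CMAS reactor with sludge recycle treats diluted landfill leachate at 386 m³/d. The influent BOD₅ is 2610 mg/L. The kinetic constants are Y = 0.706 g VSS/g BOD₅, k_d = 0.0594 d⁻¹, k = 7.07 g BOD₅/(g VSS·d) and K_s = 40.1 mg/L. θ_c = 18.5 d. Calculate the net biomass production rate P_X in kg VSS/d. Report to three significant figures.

Effluent substrate depends only on kinetics and SRT: S = K_s(1 + k_d θ_c) / [θ_c(Yk − k_d) − 1] = 40.1 × (1 + 0.0594 × 18.5) / [18.5 × (0.706 × 7.07 − 0.0594) − 1] = 84.17 / 90.24 = 0.9327 mg/L.
Y_obs = Y / (1 + k_d θ_c) = 0.706 / (1 + 0.0594 × 18.5) = 0.706 / 2.099 = 0.3364.
Substrate removed = Q·(S₀ − S) = 386 m³/d × (2610 − 0.933) g/m³ = 1.01×10^6 g/d = 1007 kg/d.
Net biomass production P_X = Y_obs × Q·(S₀ − S) = 0.3364 × 1007 = 338.8 kg VSS/d.

P_X ≈ 339 kg VSS/d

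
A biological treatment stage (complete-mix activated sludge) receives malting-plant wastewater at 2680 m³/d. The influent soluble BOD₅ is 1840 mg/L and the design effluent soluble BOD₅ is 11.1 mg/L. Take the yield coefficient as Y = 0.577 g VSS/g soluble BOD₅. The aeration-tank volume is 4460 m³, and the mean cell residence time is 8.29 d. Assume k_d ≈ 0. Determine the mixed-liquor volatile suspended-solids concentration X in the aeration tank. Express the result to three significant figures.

X ≈ 5260 mg/L

Without decay, X = Y Q (S₀−S) θ_c / V = 0.577 × 2680 × (1840 − 11.1) × 8.29 / 4460 = 5257 mg/L.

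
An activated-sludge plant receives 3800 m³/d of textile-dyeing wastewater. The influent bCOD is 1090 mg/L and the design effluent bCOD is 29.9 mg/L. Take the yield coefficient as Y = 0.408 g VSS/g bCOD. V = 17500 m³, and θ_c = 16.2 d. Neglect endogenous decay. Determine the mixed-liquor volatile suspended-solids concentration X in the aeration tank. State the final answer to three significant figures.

X ≈ 1520 mg/L

From V·X = Y·Q·(S₀ − S)·θ_c (decay neglected): X = 0.408 × 3800 × (1090 − 29.9) × 16.2 / 17500 = 1521 mg/L.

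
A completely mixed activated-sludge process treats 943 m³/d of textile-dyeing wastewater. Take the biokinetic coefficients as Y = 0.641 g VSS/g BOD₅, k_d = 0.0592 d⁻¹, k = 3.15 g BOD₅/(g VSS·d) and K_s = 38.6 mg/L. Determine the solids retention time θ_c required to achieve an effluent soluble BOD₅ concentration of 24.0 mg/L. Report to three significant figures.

θ_c ≈ 1.40 d

From 1/θ_c = Y·k·S/(K_s + S) − k_d: Y·k·S/(K_s+S) = 0.641 × 3.15 × 24.0 / (38.6 + 24.0) = 0.7741 d⁻¹.
1/θ_c = 0.7741 − 0.0592 = 0.7149 d⁻¹, so θ_c = 1.399 d.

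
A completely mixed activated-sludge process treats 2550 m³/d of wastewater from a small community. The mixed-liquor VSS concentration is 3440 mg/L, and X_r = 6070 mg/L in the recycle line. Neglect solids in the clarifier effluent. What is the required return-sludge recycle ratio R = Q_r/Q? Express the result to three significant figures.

R ≈ 1.31

R = Q_r/Q = X/(X_r − X) = 3440 / (6070 − 3440) = 1.308.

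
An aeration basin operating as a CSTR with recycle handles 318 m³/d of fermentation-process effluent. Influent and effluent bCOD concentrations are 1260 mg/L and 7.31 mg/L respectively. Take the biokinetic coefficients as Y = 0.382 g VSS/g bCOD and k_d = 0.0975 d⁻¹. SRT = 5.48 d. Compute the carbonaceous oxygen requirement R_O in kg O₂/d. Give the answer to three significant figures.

Observed yield with endogenous decay: Y_obs = Y / (1 + k_d·θ_c) = 0.382 / (1 + 0.0975 × 5.48) = 0.382 / 1.534 = 0.2490 g VSS/g bCOD.
Q·(S₀ − S) = 318 × (1260 − 7.31) × 10⁻³ = 398.4 kg/d removed.
P_X = Y_obs·Q·(S₀ − S) = 0.2490 × 398.4 = 99.18 kg VSS/d.
R_O = Q·ΔS − 1.42 P_X = 398.4 − 140.8 = 257.5 kg O₂/d.

R_O ≈ 258 kg O₂/d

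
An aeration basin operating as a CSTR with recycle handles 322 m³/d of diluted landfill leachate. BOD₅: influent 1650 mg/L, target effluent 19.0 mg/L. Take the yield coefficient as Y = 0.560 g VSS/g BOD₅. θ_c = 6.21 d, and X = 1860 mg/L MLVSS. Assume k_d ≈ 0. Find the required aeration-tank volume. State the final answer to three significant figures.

Biomass mass balance (decay neglected): V·X = Y·Q·(S₀ − S)·θ_c, so V = 0.560 × 322 × (1650 − 19.0) × 6.21 / 1860 = 981.9 m³.

V ≈ 982 m³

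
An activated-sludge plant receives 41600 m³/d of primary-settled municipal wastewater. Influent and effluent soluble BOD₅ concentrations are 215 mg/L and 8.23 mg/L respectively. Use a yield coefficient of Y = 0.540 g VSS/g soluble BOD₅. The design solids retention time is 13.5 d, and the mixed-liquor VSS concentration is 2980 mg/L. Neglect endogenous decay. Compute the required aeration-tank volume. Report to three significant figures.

V ≈ 21000 m³

V·X = Y·Q·ΔS·θ_c gives V = 0.540 × 41600 × (215 − 8.23) × 13.5 / 2980 = 21042 m³.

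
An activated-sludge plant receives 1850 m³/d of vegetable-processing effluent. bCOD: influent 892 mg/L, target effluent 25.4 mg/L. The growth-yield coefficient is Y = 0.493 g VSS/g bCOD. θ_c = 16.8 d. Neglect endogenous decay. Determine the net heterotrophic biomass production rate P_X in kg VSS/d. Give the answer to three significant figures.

P_X ≈ 790 kg VSS/d

No decay correction is needed, so Y_obs = Y = 0.493.
Q·(S₀ − S) = 1850 × (892 − 25.4) × 10⁻³ = 1603 kg/d removed.
P_X = Y_obs · Q(S₀ − S) = 0.4930 × 1603 = 790.4 kg VSS/d.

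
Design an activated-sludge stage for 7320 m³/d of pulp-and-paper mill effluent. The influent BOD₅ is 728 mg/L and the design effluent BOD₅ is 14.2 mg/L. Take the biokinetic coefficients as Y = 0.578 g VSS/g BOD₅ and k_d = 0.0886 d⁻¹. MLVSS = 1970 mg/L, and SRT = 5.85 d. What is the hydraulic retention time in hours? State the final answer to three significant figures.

τ ≈ 19.4 h

Rearranging the biomass balance for a CMAS with decay, V = Y·Q·ΔS·θ_c / [X·(1+k_d θ_c)] = 0.578 × 7320 × (728 − 14.2) × 5.85 / [1970 × (1 + 0.0886 × 5.85)] = 1.77×10^7 / 2991 = 5907 m³.
HRT = V/Q = 5907 m³ / 7320 m³·d⁻¹ = 0.8069 d × 24 = 19.37 h.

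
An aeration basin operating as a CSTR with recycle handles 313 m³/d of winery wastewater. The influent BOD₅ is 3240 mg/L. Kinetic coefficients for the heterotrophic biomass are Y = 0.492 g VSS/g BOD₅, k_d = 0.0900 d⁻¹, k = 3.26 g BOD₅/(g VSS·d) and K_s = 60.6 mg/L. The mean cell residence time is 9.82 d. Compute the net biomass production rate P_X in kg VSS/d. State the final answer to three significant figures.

P_X ≈ 264 kg VSS/d

For a completely mixed reactor with recycle the Lawrence–McCarty relation gives S = K_s·(1 + k_d·θ_c) / [θ_c·(Y·k − k_d) − 1] = 60.6 × (1 + 0.0900 × 9.82) / [9.82 × (0.492 × 3.26 − 0.0900) − 1] = 114.2 / 13.87 = 8.233 mg/L.
Observed yield with endogenous decay: Y_obs = Y / (1 + k_d·θ_c) = 0.492 / (1 + 0.0900 × 9.82) = 0.492 / 1.884 = 0.2612 g VSS/g BOD₅.
Mass of BOD₅ removed per day: Q(S₀ − S) = 313 × 3232 g/m³ = 1012 kg/d.
Net biomass production P_X = Y_obs × Q·(S₀ − S) = 0.2612 × 1012 = 264.2 kg VSS/d.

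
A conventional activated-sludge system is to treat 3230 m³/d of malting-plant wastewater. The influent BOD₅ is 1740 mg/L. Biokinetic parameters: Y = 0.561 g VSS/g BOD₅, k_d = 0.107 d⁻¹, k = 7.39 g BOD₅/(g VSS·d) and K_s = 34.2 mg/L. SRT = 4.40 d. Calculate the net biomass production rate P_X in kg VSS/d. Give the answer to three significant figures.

P_X ≈ 2140 kg VSS/d

For a completely mixed reactor with recycle the Lawrence–McCarty relation gives S = K_s·(1 + k_d·θ_c) / [θ_c·(Y·k − k_d) − 1] = 34.2 × (1 + 0.107 × 4.40) / [4.40 × (0.561 × 7.39 − 0.107) − 1] = 50.30 / 16.77 = 2.999 mg/L.
The observed yield is Y_obs = Y/(1 + k_d·θ_c) = 0.561 / (1 + 0.107 × 4.40) = 0.561 / 1.471 = 0.3814 g VSS per g BOD₅ removed.
Q·(S₀ − S) = 3230 × (1740 − 3.00) × 10⁻³ = 5611 kg/d removed.
Biomass produced: P_X = Y_obs·Q·ΔS = 0.3814 × 5611 ≈ 2140 kg VSS/d.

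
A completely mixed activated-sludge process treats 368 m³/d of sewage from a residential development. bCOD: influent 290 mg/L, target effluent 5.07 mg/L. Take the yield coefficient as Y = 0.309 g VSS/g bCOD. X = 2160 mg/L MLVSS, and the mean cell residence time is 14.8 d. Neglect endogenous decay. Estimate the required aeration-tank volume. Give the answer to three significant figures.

V ≈ 222 m³

With k_d = 0 the design equation reduces to V = Y Q (S₀−S) θ_c / X = 0.309 × 368 × (290 − 5.07) × 14.8 / 2160 = 222.0 m³.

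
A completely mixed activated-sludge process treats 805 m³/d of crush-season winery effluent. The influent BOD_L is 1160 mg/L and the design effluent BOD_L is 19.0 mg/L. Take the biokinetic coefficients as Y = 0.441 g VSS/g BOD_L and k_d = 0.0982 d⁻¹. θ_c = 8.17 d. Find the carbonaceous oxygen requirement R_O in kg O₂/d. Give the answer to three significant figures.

R_O ≈ 599 kg O₂/d

Correct the yield for decay: Y_obs = Y/(1 + k_d θ_c) = 0.441 / (1 + 0.0982 × 8.17) = 0.441 / 1.802 = 0.2447.
Substrate removed = Q·(S₀ − S) = 805 m³/d × (1160 − 19.0) g/m³ = 9.19×10^5 g/d = 918.5 kg/d.
Net sludge production P_X = 0.2447 × 918.5 = 224.7 kg VSS/d.
Carbonaceous O₂ demand = substrate oxidised − cell-mass equivalent = 918.5 − 1.42 × 224.7 = 599.4 kg O₂/d.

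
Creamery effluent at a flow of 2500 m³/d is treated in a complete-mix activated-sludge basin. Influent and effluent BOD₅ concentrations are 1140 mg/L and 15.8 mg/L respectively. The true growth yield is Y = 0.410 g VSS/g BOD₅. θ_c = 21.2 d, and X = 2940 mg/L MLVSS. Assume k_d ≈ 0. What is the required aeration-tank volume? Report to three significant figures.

V·X = Y·Q·ΔS·θ_c gives V = 0.410 × 2500 × (1140 − 15.8) × 21.2 / 2940 = 8309 m³.

V ≈ 8310 m³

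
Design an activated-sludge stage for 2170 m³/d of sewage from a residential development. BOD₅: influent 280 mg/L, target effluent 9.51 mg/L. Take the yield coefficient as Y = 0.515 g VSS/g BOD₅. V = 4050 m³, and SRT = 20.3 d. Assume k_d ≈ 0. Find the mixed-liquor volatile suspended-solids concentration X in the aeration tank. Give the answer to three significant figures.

From V·X = Y·Q·(S₀ − S)·θ_c (decay neglected): X = 0.515 × 2170 × (280 − 9.51) × 20.3 / 4050 = 1515 mg/L.

X ≈ 1520 mg/L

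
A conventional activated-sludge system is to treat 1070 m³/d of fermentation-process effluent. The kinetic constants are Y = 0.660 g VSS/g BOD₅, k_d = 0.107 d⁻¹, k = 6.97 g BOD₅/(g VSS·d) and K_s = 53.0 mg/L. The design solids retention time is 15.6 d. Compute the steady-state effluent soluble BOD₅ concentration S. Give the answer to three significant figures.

S ≈ 2.05 mg/L

For a completely mixed reactor with recycle the Lawrence–McCarty relation gives S = K_s·(1 + k_d·θ_c) / [θ_c·(Y·k − k_d) − 1] = 53.0 × (1 + 0.107 × 15.6) / [15.6 × (0.660 × 6.97 − 0.107) − 1] = 141.5 / 69.09 = 2.047 mg/L.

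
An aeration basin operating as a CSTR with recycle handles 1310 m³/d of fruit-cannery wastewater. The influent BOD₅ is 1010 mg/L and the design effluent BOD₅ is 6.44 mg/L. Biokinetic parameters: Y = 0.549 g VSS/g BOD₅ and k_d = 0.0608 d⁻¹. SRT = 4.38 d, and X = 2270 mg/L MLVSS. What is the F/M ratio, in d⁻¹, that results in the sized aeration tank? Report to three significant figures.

From the SRT design equation V = Y Q (S₀−S) θ_c / [X (1 + k_d θ_c)] = 0.549 × 1310 × (1010 − 6.44) × 4.38 / [2270 × (1 + 0.0608 × 4.38)] = 3.16×10^6 / 2875 = 1100 m³.
F/M = Q·S₀ / (V·X) = 1310 × 1010 / (1100 × 2270) = 0.5300 g BOD₅·(g VSS·d)⁻¹.

F/M ≈ 0.530 d⁻¹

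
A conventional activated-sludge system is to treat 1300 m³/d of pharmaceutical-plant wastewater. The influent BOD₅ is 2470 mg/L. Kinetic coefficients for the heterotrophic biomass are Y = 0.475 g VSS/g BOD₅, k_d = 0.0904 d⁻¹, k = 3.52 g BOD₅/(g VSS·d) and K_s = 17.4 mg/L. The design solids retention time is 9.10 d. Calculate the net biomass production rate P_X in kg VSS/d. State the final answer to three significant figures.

From the Monod/SRT balance for a CMAS, S = K_s·(1+k_d θ_c)/[θ_c·(Y k − k_d) − 1] = 17.4 × (1 + 0.0904 × 9.10) / [9.10 × (0.475 × 3.52 − 0.0904) − 1] = 31.71 / 13.39 = 2.368 mg/L.
Observed yield with endogenous decay: Y_obs = Y / (1 + k_d·θ_c) = 0.475 / (1 + 0.0904 × 9.10) = 0.475 / 1.823 = 0.2606 g VSS/g BOD₅.
Mass of BOD₅ removed per day: Q(S₀ − S) = 1300 × 2468 g/m³ = 3208 kg/d.
Biomass produced: P_X = Y_obs·Q·ΔS = 0.2606 × 3208 ≈ 836.0 kg VSS/d.

P_X ≈ 836 kg VSS/d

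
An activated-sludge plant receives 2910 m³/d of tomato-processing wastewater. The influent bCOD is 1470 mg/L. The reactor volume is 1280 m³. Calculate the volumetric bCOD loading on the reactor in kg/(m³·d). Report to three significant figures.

L_v ≈ 3.34 kg bCOD/(m³·d)

Applied bCOD load per unit volume = Q·S₀/V = (2910 × 1470/1000)/1280 = 3.342 kg bCOD·m⁻³·d⁻¹.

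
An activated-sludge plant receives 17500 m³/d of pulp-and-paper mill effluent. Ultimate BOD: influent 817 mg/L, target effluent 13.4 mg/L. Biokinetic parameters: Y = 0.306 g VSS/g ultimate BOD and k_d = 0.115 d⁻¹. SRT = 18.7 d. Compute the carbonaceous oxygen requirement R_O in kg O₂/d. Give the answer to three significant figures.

R_O ≈ 12100 kg O₂/d

Y_obs = Y / (1 + k_d θ_c) = 0.306 / (1 + 0.115 × 18.7) = 0.306 / 3.151 = 0.09713.
Q·(S₀ − S) = 17500 × (817 − 13.4) × 10⁻³ = 14063 kg/d removed.
Net sludge production P_X = 0.09713 × 14063 = 1366 kg VSS/d.
R_O = Q·(S₀ − S) − 1.42·P_X = 14063 − 1.42 × 1366 = 12123 kg O₂/d.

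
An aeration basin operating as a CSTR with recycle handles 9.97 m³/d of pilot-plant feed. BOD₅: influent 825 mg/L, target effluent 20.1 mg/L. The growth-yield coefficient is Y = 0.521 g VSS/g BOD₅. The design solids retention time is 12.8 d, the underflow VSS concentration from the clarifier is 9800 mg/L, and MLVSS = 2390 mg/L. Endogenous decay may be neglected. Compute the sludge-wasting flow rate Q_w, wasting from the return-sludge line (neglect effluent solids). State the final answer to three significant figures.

V·X = Y·Q·ΔS·θ_c gives V = 0.521 × 9.97 × (825 − 20.1) × 12.8 / 2390 = 22.39 m³.
Wasting from the return line (neglecting effluent solids): Q_w = V·X / (θ_c·X_r) = 22.39 × 2390 / (12.8 × 9800) = 0.4266 m³/d.

Q_w ≈ 0.427 m³/d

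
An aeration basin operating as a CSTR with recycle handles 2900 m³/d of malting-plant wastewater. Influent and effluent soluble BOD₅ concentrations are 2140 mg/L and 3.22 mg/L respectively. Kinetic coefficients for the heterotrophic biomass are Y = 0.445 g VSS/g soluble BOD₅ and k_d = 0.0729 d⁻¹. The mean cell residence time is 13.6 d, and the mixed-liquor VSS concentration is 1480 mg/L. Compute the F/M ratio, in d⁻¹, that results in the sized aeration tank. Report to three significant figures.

F/M ≈ 0.330 d⁻¹

From the SRT design equation V = Y Q (S₀−S) θ_c / [X (1 + k_d θ_c)] = 0.445 × 2900 × (2140 − 3.22) × 13.6 / [1480 × (1 + 0.0729 × 13.6)] = 3.75×10^7 / 2947 = 12724 m³.
Food-to-microorganism ratio F/M = Q S₀ / (V X) = 2900 × 2140 / (12724 × 1480) = 0.3296 d⁻¹.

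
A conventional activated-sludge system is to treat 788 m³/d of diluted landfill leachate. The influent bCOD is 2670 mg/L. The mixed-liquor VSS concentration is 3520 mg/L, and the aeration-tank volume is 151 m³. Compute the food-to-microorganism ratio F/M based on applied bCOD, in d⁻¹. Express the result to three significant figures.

F/M = Q·S₀ / (V·X) = 788 × 2670 / (151.0 × 3520) = 3.958 g bCOD·(g VSS·d)⁻¹.

F/M ≈ 3.96 d⁻¹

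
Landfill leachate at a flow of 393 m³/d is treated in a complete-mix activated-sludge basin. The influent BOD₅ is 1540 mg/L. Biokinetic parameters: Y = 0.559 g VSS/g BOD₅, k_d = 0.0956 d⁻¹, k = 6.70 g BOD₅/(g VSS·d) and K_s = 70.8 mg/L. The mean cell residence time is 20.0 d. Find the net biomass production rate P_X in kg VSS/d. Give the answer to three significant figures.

P_X ≈ 116 kg VSS/d

Effluent substrate depends only on kinetics and SRT: S = K_s(1 + k_d θ_c) / [θ_c(Yk − k_d) − 1] = 70.8 × (1 + 0.0956 × 20.0) / [20.0 × (0.559 × 6.70 − 0.0956) − 1] = 206.2 / 71.99 = 2.864 mg/L.
The observed yield is Y_obs = Y/(1 + k_d·θ_c) = 0.559 / (1 + 0.0956 × 20.0) = 0.559 / 2.912 = 0.1920 g VSS per g BOD₅ removed.
ΔS = 1540 − 2.86 = 1537 mg/L, so the substrate removal rate is 393 × 1537/1000 = 604.1 kg BOD₅/d.
Biomass produced: P_X = Y_obs·Q·ΔS = 0.1920 × 604.1 ≈ 116.0 kg VSS/d.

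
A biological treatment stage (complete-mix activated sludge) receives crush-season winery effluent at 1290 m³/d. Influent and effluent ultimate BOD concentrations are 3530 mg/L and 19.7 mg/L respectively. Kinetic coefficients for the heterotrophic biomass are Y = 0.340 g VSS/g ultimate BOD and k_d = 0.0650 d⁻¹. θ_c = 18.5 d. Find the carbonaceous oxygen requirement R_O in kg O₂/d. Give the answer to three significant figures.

R_O ≈ 3540 kg O₂/d

Observed yield with endogenous decay: Y_obs = Y / (1 + k_d·θ_c) = 0.340 / (1 + 0.0650 × 18.5) = 0.340 / 2.203 = 0.1544 g VSS/g ultimate BOD.
Mass of ultimate BOD removed per day: Q(S₀ − S) = 1290 × 3510 g/m³ = 4528 kg/d.
Biomass synthesised: P_X = Y_obs × 4528 = 699.0 kg VSS/d.
R_O = Q·ΔS − 1.42 P_X = 4528 − 992.6 = 3536 kg O₂/d.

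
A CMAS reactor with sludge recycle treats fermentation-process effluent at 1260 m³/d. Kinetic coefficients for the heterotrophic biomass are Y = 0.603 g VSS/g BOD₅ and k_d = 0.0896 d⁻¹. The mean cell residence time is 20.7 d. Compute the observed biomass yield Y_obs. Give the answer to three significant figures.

Correct the yield for decay: Y_obs = Y/(1 + k_d θ_c) = 0.603 / (1 + 0.0896 × 20.7) = 0.603 / 2.855 = 0.2112.

Y_obs ≈ 0.211 g VSS/g BOD₅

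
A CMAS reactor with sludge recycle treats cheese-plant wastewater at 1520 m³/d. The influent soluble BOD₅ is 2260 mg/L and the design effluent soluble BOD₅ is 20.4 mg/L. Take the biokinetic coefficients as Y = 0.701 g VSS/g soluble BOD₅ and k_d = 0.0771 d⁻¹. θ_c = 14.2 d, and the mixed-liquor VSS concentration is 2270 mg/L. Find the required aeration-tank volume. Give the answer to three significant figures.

From the SRT design equation V = Y Q (S₀−S) θ_c / [X (1 + k_d θ_c)] = 0.701 × 1520 × (2260 − 20.4) × 14.2 / [2270 × (1 + 0.0771 × 14.2)] = 3.39×10^7 / 4755 = 7126 m³.

V ≈ 7130 m³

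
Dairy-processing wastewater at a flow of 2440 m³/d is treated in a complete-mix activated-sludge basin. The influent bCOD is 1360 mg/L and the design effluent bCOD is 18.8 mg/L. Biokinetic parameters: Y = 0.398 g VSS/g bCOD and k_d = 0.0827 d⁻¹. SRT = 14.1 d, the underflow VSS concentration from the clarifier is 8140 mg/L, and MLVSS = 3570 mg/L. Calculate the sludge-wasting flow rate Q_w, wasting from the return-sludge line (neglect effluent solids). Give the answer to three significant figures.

Q_w ≈ 73.9 m³/d

Rearranging the biomass balance for a CMAS with decay, V = Y·Q·ΔS·θ_c / [X·(1+k_d θ_c)] = 0.398 × 2440 × (1360 − 18.8) × 14.1 / [3570 × (1 + 0.0827 × 14.1)] = 1.84×10^7 / 7733 = 2375 m³.
Wasting from the return line (neglecting effluent solids): Q_w = V·X / (θ_c·X_r) = 2375 × 3570 / (14.1 × 8140) = 73.87 m³/d.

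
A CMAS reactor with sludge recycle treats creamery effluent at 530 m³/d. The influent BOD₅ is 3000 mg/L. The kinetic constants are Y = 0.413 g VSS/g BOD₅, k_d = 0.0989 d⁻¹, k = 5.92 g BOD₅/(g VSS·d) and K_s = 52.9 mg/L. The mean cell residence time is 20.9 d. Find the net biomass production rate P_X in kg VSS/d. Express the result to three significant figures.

P_X ≈ 214 kg VSS/d

For a completely mixed reactor with recycle the Lawrence–McCarty relation gives S = K_s·(1 + k_d·θ_c) / [θ_c·(Y·k − k_d) − 1] = 52.9 × (1 + 0.0989 × 20.9) / [20.9 × (0.413 × 5.92 − 0.0989) − 1] = 162.2 / 48.03 = 3.378 mg/L.
The observed yield is Y_obs = Y/(1 + k_d·θ_c) = 0.413 / (1 + 0.0989 × 20.9) = 0.413 / 3.067 = 0.1347 g VSS per g BOD₅ removed.
Substrate removed = Q·(S₀ − S) = 530 m³/d × (3000 − 3.38) g/m³ = 1.59×10^6 g/d = 1588 kg/d.
P_X = Y_obs · Q(S₀ − S) = 0.1347 × 1588 = 213.9 kg VSS/d.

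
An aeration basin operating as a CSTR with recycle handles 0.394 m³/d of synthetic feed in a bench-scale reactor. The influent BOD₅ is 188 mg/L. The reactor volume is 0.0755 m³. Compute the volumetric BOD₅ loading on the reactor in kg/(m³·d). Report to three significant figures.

L_v ≈ 0.981 kg BOD₅/(m³·d)

L_v = Q S₀ / V = 0.394 × 188 × 10⁻³ / 0.07550 = 0.9811 kg/(m³·d).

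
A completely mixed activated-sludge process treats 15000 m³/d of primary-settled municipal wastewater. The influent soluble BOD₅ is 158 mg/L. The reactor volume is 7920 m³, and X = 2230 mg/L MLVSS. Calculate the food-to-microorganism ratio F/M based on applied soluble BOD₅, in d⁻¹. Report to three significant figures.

Food-to-microorganism ratio F/M = Q S₀ / (V X) = 15000 × 158 / (7920 × 2230) = 0.1342 d⁻¹.

F/M ≈ 0.134 d⁻¹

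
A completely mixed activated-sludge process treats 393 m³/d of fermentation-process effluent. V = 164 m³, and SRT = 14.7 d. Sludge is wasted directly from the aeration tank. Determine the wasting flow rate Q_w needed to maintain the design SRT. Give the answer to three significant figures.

Q_w ≈ 11.2 m³/d

Wasting from the aeration tank: Q_w = V / θ_c = 164.0 / 14.7 = 11.16 m³/d.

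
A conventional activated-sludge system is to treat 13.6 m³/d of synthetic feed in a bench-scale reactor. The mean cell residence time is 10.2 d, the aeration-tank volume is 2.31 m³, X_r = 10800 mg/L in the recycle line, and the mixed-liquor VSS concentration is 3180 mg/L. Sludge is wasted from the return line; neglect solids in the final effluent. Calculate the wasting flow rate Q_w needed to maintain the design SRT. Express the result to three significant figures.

Q_w ≈ 0.0667 m³/d

Wasting from the return line (neglecting effluent solids): Q_w = V·X / (θ_c·X_r) = 2.310 × 3180 / (10.2 × 10800) = 0.06668 m³/d.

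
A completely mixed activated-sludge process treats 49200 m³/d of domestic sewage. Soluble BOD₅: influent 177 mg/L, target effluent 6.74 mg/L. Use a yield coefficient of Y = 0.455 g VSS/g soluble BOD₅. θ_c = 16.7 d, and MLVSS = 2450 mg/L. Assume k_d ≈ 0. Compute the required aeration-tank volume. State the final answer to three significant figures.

V·X = Y·Q·ΔS·θ_c gives V = 0.455 × 49200 × (177 − 6.74) × 16.7 / 2450 = 25980 m³.

V ≈ 26000 m³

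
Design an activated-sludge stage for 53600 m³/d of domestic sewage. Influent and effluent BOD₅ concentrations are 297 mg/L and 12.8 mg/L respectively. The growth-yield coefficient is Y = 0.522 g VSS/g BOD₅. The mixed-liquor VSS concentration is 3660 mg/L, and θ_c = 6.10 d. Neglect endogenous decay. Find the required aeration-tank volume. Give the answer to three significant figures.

With k_d = 0 the design equation reduces to V = Y Q (S₀−S) θ_c / X = 0.522 × 53600 × (297 − 12.8) × 6.10 / 3660 = 13253 m³.

V ≈ 13300 m³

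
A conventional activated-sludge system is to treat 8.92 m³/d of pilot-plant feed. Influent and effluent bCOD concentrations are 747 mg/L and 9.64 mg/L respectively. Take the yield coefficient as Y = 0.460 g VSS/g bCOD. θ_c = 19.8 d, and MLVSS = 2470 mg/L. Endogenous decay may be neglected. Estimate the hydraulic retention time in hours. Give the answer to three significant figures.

τ ≈ 65.3 h

Biomass mass balance (decay neglected): V·X = Y·Q·(S₀ − S)·θ_c, so V = 0.460 × 8.92 × (747 − 9.64) × 19.8 / 2470 = 24.25 m³.
Hydraulic retention time τ = V/Q = 24.25 / 8.92 = 2.719 d = 65.26 h.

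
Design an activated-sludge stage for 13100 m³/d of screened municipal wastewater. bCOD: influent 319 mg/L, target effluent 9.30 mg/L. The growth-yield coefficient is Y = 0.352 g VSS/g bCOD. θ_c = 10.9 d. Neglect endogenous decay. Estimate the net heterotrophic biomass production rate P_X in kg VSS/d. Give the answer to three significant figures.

Since k_d ≈ 0, Y_obs = Y = 0.352 g VSS/g bCOD.
Mass of bCOD removed per day: Q(S₀ − S) = 13100 × 309.7 g/m³ = 4057 kg/d.
So the net sludge growth is P_X = 0.3520 × 4057 = 1428 kg VSS/d.

P_X ≈ 1430 kg VSS/d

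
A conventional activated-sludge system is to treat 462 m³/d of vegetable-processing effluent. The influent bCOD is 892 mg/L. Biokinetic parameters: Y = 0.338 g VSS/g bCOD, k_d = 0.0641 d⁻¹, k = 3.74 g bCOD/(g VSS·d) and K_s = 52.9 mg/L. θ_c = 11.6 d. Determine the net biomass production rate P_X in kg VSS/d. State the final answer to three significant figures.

For a completely mixed reactor with recycle the Lawrence–McCarty relation gives S = K_s·(1 + k_d·θ_c) / [θ_c·(Y·k − k_d) − 1] = 52.9 × (1 + 0.0641 × 11.6) / [11.6 × (0.338 × 3.74 − 0.0641) − 1] = 92.23 / 12.92 = 7.139 mg/L.
Correct the yield for decay: Y_obs = Y/(1 + k_d θ_c) = 0.338 / (1 + 0.0641 × 11.6) = 0.338 / 1.744 = 0.1939.
Mass of bCOD removed per day: Q(S₀ − S) = 462 × 884.9 g/m³ = 408.8 kg/d.
Net biomass production P_X = Y_obs × Q·(S₀ − S) = 0.1939 × 408.8 = 79.25 kg VSS/d.

P_X ≈ 79.2 kg VSS/d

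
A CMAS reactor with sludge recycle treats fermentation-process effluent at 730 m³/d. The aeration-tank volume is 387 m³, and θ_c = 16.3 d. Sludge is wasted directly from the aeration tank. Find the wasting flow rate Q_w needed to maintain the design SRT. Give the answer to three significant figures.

For wasting at MLVSS concentration, Q_w = V/θ_c = 387.0/16.3 = 23.74 m³/d.

Q_w ≈ 23.7 m³/d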